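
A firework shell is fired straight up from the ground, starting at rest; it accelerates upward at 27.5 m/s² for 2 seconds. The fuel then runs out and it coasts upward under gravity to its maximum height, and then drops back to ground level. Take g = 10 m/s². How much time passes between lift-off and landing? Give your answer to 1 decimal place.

Phase 1 (powered ascent): v₀ = 0 m/s, a = 27.5 m/s².
v = v₀ + at = 0 + (27.5)(2) = 55.0 m/s
Δx = v₀t + ½at² = 0·2 + 0.5·27.5·2² = 55.0 m

Phase 2 (coasting upward): v₀ = 55.0 m/s, a = -10 m/s².
v = v₀ + at → t = (0 − 55.0) / -10 = 5.50 s
v² = v₀² + 2aΔx → Δx = (0² − 55.0²)/(2·-10) = 151 m

Phase 3 (free fall): v₀ = 0 m/s, a = -10 m/s².
Falls 206 m from rest: t = √(2·206/10) = 6.42 s; v = g·t = 64.2 m/s.
Total time = 2.00 + 5.50 + 6.42 = 13.9 s

13.9 s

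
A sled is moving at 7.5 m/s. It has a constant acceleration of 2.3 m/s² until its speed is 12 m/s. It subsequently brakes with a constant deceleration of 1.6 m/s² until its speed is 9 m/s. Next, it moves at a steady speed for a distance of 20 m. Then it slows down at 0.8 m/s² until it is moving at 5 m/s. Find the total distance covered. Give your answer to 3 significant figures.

93.8 m

Phase 1 (accelerating): v₀ = 7.50 m/s, a = 2.3 m/s².
v = v₀ + at → t = (12 − 7.50) / 2.3 = 1.96 s
v² = v₀² + 2aΔx → Δx = (12² − 7.50²)/(2·2.3) = 19.1 m

Phase 2 (decelerating): v₀ = 12.0 m/s, a = -1.6 m/s².
v = v₀ + at → t = (9 − 12.0) / -1.6 = 1.88 s
v² = v₀² + 2aΔx → Δx = (9² − 12.0²)/(2·-1.6) = 19.7 m

Phase 3 (constant speed): v₀ = 9.00 m/s, a = 0 m/s².
Constant speed: t = d/v = 20/9.00 = 2.22 s

Phase 4 (decelerating): v₀ = 9.00 m/s, a = -0.8 m/s².
v = v₀ + at → t = (5 − 9.00) / -0.8 = 5.00 s
v² = v₀² + 2aΔx → Δx = (5² − 9.00²)/(2·-0.8) = 35.0 m
Total distance = 19.1 + 19.7 + 20.0 + 35.0 = 93.8 m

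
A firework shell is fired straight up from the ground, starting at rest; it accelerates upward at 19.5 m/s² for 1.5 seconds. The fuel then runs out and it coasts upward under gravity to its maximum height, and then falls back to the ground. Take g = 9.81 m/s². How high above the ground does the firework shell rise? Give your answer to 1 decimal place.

65.5 m

Phase 1 (powered ascent): v₀ = 0 m/s, a = 19.5 m/s².
v = v₀ + at = 0 + (19.5)(1.5) = 29.2 m/s
Δx = v₀t + ½at² = 0·1.5 + 0.5·19.5·1.5² = 21.9 m

Phase 2 (coasting upward): v₀ = 29.2 m/s, a = -9.81 m/s².
v = v₀ + at → t = (0 − 29.2) / -9.81 = 2.98 s
v² = v₀² + 2aΔx → Δx = (0² − 29.2²)/(2·-9.81) = 43.6 m
Maximum height = 21.9 + 43.6 = 65.5 m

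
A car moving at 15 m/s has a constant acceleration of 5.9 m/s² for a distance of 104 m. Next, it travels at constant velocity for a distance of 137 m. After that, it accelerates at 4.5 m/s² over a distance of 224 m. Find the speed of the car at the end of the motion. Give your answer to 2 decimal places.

58.89 m/s

Phase 1 (accelerating): v₀ = 15.0 m/s, a = 5.9 m/s².
v² = v₀² + 2aΔx = 15.0² + 2·5.9·104 = 1450 → v = 38.1 m/s
t = (v − v₀)/a = (38.1 − 15.0)/5.9 = 3.92 s

Phase 2 (constant speed): v₀ = 38.1 m/s, a = 0 m/s².
Constant speed: t = d/v = 137/38.1 = 3.60 s

Phase 3 (accelerating): v₀ = 38.1 m/s, a = 4.5 m/s².
v² = v₀² + 2aΔx = 38.1² + 2·4.5·224 = 3470 → v = 58.9 m/s
t = (v − v₀)/a = (58.9 − 38.1)/4.5 = 4.62 s
Final speed = 58.9 m/s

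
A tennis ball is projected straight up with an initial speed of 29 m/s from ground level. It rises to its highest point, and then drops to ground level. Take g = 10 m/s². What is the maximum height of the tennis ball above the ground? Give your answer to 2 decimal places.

42.05 m

Phase 1 (rising): v₀ = 29.0 m/s, a = -10 m/s².
v = v₀ + at → t = (0 − 29.0) / -10 = 2.90 s
v² = v₀² + 2aΔx → Δx = (0² − 29.0²)/(2·-10) = 42.0 m
Maximum height = 42.0 m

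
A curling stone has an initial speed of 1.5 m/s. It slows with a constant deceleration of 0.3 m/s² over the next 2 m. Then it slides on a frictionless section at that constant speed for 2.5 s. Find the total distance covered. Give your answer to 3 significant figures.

Phase 1 (decelerating): v₀ = 1.50 m/s, a = -0.3 m/s².
v² = v₀² + 2aΔx = 1.50² + 2·-0.3·2 = 1.05 → v = 1.02 m/s
t = (v − v₀)/a = (1.02 − 1.50)/-0.3 = 1.58 s

Phase 2 (constant speed): v₀ = 1.02 m/s, a = 0 m/s².
v = v₀ + at = 1.02 + (0)(2.5) = 1.02 m/s
Δx = v₀t + ½at² = 1.02·2.5 + 0.5·0·2.5² = 2.56 m
Total distance = 2.00 + 2.56 = 4.56 m

4.56 m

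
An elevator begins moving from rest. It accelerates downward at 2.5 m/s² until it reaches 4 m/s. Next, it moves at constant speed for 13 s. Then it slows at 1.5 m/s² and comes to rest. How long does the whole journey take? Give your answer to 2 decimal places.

17.27 s

Phase 1 (accelerating): v₀ = 0 m/s, a = 2.5 m/s².
v = v₀ + at → t = (4 − 0) / 2.5 = 1.60 s
v² = v₀² + 2aΔx → Δx = (4² − 0²)/(2·2.5) = 3.20 m

Phase 2 (constant speed): v₀ = 4.00 m/s, a = 0 m/s².
v = v₀ + at = 4.00 + (0)(13) = 4.00 m/s
Δx = v₀t + ½at² = 4.00·13 + 0.5·0·13² = 52.0 m

Phase 3 (decelerating): v₀ = 4.00 m/s, a = -1.5 m/s².
v = v₀ + at → t = (0 − 4.00) / -1.5 = 2.67 s
v² = v₀² + 2aΔx → Δx = (0² − 4.00²)/(2·-1.5) = 5.33 m
Total time = 1.60 + 13.0 + 2.67 = 17.3 s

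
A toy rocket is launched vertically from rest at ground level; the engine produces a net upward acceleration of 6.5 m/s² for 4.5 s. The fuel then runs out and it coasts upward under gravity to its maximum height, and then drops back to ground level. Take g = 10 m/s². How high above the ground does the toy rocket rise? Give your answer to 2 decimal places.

108.59 m

Phase 1 (powered ascent): v₀ = 0 m/s, a = 6.5 m/s².
v = v₀ + at = 0 + (6.5)(4.5) = 29.2 m/s
Δx = v₀t + ½at² = 0·4.5 + 0.5·6.5·4.5² = 65.8 m

Phase 2 (coasting upward): v₀ = 29.2 m/s, a = -10 m/s².
v = v₀ + at → t = (0 − 29.2) / -10 = 2.92 s
v² = v₀² + 2aΔx → Δx = (0² − 29.2²)/(2·-10) = 42.8 m
Maximum height = 65.8 + 42.8 = 109 m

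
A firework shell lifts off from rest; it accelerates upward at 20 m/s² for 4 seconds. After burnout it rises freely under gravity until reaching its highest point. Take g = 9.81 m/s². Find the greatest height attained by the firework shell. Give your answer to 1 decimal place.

Phase 1 (powered ascent): v₀ = 0 m/s, a = 20 m/s².
v = v₀ + at = 0 + (20)(4) = 80.0 m/s
Δx = v₀t + ½at² = 0·4 + 0.5·20·4² = 160 m

Phase 2 (coasting upward): v₀ = 80.0 m/s, a = -9.81 m/s².
v = v₀ + at → t = (0 − 80.0) / -9.81 = 8.15 s
v² = v₀² + 2aΔx → Δx = (0² − 80.0²)/(2·-9.81) = 326 m
Maximum height = 160 + 326 = 486 m

486.2 m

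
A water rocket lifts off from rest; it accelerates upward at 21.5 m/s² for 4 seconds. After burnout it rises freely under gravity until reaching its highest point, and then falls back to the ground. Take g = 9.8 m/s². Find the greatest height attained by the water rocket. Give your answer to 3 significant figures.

Phase 1 (powered ascent): v₀ = 0 m/s, a = 21.5 m/s².
v = v₀ + at = 0 + (21.5)(4) = 86.0 m/s
Δx = v₀t + ½at² = 0·4 + 0.5·21.5·4² = 172 m

Phase 2 (coasting upward): v₀ = 86.0 m/s, a = -9.8 m/s².
v = v₀ + at → t = (0 − 86.0) / -9.8 = 8.78 s
v² = v₀² + 2aΔx → Δx = (0² − 86.0²)/(2·-9.8) = 377 m
Maximum height = 172 + 377 = 549 m

549 m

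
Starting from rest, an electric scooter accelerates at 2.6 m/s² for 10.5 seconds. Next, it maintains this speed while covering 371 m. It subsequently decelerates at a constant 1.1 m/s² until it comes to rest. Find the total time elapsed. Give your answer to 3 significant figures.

48.9 s

Phase 1 (accelerating): v₀ = 0 m/s, a = 2.6 m/s².
v = v₀ + at = 0 + (2.6)(10.5) = 27.3 m/s
Δx = v₀t + ½at² = 0·10.5 + 0.5·2.6·10.5² = 143 m

Phase 2 (constant speed): v₀ = 27.3 m/s, a = 0 m/s².
Constant speed: t = d/v = 371/27.3 = 13.6 s

Phase 3 (decelerating): v₀ = 27.3 m/s, a = -1.1 m/s².
v = v₀ + at → t = (0 − 27.3) / -1.1 = 24.8 s
v² = v₀² + 2aΔx → Δx = (0² − 27.3²)/(2·-1.1) = 339 m
Total time = 10.5 + 13.6 + 24.8 = 48.9 s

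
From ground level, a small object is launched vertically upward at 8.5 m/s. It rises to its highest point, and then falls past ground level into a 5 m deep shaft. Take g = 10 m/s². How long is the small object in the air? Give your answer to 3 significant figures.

Phase 1 (rising): v₀ = 8.50 m/s, a = -10 m/s².
v = v₀ + at → t = (0 − 8.50) / -10 = 0.850 s
v² = v₀² + 2aΔx → Δx = (0² − 8.50²)/(2·-10) = 3.61 m

Phase 2 (falling): v₀ = 0 m/s, a = -10 m/s².
Falls 8.61 m from rest: t = √(2·8.61/10) = 1.31 s; v = g·t = 13.1 m/s.
Total time = 0.850 + 1.31 = 2.16 s

2.16 s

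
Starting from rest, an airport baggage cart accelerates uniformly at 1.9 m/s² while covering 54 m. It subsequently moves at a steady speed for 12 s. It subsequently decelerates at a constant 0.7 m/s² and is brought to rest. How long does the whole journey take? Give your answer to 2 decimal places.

40.00 s

Phase 1 (accelerating): v₀ = 0 m/s, a = 1.9 m/s².
v² = v₀² + 2aΔx = 0² + 2·1.9·54 = 205 → v = 14.3 m/s
t = (v − v₀)/a = (14.3 − 0)/1.9 = 7.54 s

Phase 2 (constant speed): v₀ = 14.3 m/s, a = 0 m/s².
v = v₀ + at = 14.3 + (0)(12) = 14.3 m/s
Δx = v₀t + ½at² = 14.3·12 + 0.5·0·12² = 172 m

Phase 3 (decelerating): v₀ = 14.3 m/s, a = -0.7 m/s².
v = v₀ + at → t = (0 − 14.3) / -0.7 = 20.5 s
v² = v₀² + 2aΔx → Δx = (0² − 14.3²)/(2·-0.7) = 147 m
Total time = 7.54 + 12.0 + 20.5 = 40.0 s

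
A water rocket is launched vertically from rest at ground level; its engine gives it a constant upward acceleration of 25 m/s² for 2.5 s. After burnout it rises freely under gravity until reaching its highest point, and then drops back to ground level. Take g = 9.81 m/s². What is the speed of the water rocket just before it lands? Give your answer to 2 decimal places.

73.75 m/s

Phase 1 (powered ascent): v₀ = 0 m/s, a = 25 m/s².
v = v₀ + at = 0 + (25)(2.5) = 62.5 m/s
Δx = v₀t + ½at² = 0·2.5 + 0.5·25·2.5² = 78.1 m

Phase 2 (coasting upward): v₀ = 62.5 m/s, a = -9.81 m/s².
v = v₀ + at → t = (0 − 62.5) / -9.81 = 6.37 s
v² = v₀² + 2aΔx → Δx = (0² − 62.5²)/(2·-9.81) = 199 m

Phase 3 (free fall): v₀ = 0 m/s, a = -9.81 m/s².
Falls 277 m from rest: t = √(2·277/9.81) = 7.52 s; v = g·t = 73.8 m/s.
Impact speed = 73.8 m/s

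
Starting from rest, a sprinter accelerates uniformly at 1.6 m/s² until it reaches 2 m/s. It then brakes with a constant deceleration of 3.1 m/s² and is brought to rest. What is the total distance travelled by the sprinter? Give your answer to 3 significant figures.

Phase 1 (accelerating): v₀ = 0 m/s, a = 1.6 m/s².
v = v₀ + at → t = (2 − 0) / 1.6 = 1.25 s
v² = v₀² + 2aΔx → Δx = (2² − 0²)/(2·1.6) = 1.25 m

Phase 2 (decelerating): v₀ = 2.00 m/s, a = -3.1 m/s².
v = v₀ + at → t = (0 − 2.00) / -3.1 = 0.645 s
v² = v₀² + 2aΔx → Δx = (0² − 2.00²)/(2·-3.1) = 0.645 m
Total distance = 1.25 + 0.645 = 1.90 m

1.90 m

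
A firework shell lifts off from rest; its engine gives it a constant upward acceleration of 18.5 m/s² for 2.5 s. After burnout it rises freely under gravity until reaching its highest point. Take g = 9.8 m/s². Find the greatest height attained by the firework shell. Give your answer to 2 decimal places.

Phase 1 (powered ascent): v₀ = 0 m/s, a = 18.5 m/s².
v = v₀ + at = 0 + (18.5)(2.5) = 46.2 m/s
Δx = v₀t + ½at² = 0·2.5 + 0.5·18.5·2.5² = 57.8 m

Phase 2 (coasting upward): v₀ = 46.2 m/s, a = -9.8 m/s².
v = v₀ + at → t = (0 − 46.2) / -9.8 = 4.72 s
v² = v₀² + 2aΔx → Δx = (0² − 46.2²)/(2·-9.8) = 109 m
Maximum height = 57.8 + 109 = 167 m

166.95 m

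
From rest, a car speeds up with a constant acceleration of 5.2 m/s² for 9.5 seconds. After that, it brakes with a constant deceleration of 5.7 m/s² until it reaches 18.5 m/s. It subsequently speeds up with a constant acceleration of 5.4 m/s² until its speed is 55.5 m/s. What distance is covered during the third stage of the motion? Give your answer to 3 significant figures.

Phase 1 (accelerating): v₀ = 0 m/s, a = 5.2 m/s².
v = v₀ + at = 0 + (5.2)(9.5) = 49.4 m/s
Δx = v₀t + ½at² = 0·9.5 + 0.5·5.2·9.5² = 235 m

Phase 2 (decelerating): v₀ = 49.4 m/s, a = -5.7 m/s².
v = v₀ + at → t = (18.5 − 49.4) / -5.7 = 5.42 s
v² = v₀² + 2aΔx → Δx = (18.5² − 49.4²)/(2·-5.7) = 184 m

Phase 3 (accelerating): v₀ = 18.5 m/s, a = 5.4 m/s².
v = v₀ + at → t = (55.5 − 18.5) / 5.4 = 6.85 s
v² = v₀² + 2aΔx → Δx = (55.5² − 18.5²)/(2·5.4) = 254 m
Distance in phase 3 = 254 m

254 m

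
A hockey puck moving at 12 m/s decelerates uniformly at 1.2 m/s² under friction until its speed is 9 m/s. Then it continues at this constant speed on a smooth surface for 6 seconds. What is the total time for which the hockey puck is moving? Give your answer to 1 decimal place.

Phase 1 (decelerating): v₀ = 12.0 m/s, a = -1.2 m/s².
v = v₀ + at → t = (9 − 12.0) / -1.2 = 2.50 s
v² = v₀² + 2aΔx → Δx = (9² − 12.0²)/(2·-1.2) = 26.2 m

Phase 2 (constant speed): v₀ = 9.00 m/s, a = 0 m/s².
v = v₀ + at = 9.00 + (0)(6) = 9.00 m/s
Δx = v₀t + ½at² = 9.00·6 + 0.5·0·6² = 54.0 m
Total time = 2.50 + 6.00 = 8.50 s

8.5 s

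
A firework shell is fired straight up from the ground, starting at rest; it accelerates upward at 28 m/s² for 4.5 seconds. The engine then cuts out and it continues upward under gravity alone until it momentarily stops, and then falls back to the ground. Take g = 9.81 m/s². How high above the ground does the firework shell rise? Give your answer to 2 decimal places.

Phase 1 (powered ascent): v₀ = 0 m/s, a = 28 m/s².
v = v₀ + at = 0 + (28)(4.5) = 126 m/s
Δx = v₀t + ½at² = 0·4.5 + 0.5·28·4.5² = 284 m

Phase 2 (coasting upward): v₀ = 126 m/s, a = -9.81 m/s².
v = v₀ + at → t = (0 − 126) / -9.81 = 12.8 s
v² = v₀² + 2aΔx → Δx = (0² − 126²)/(2·-9.81) = 809 m
Maximum height = 284 + 809 = 1090 m

1092.67 m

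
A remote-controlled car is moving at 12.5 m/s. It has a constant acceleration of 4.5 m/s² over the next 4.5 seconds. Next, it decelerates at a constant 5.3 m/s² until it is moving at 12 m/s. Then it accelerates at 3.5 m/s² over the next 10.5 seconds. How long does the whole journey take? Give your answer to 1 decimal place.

Phase 1 (accelerating): v₀ = 12.5 m/s, a = 4.5 m/s².
v = v₀ + at = 12.5 + (4.5)(4.5) = 32.8 m/s
Δx = v₀t + ½at² = 12.5·4.5 + 0.5·4.5·4.5² = 102 m

Phase 2 (decelerating): v₀ = 32.8 m/s, a = -5.3 m/s².
v = v₀ + at → t = (12 − 32.8) / -5.3 = 3.92 s
v² = v₀² + 2aΔx → Δx = (12² − 32.8²)/(2·-5.3) = 87.6 m

Phase 3 (accelerating): v₀ = 12.0 m/s, a = 3.5 m/s².
v = v₀ + at = 12.0 + (3.5)(10.5) = 48.8 m/s
Δx = v₀t + ½at² = 12.0·10.5 + 0.5·3.5·10.5² = 319 m
Total time = 4.50 + 3.92 + 10.5 = 18.9 s

18.9 s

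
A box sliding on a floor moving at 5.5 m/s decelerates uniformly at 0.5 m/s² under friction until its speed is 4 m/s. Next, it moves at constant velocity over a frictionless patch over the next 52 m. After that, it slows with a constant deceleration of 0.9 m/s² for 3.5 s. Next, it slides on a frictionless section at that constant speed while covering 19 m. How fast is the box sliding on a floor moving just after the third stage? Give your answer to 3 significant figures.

0.850 m/s

Phase 1 (decelerating): v₀ = 5.50 m/s, a = -0.5 m/s².
v = v₀ + at → t = (4 − 5.50) / -0.5 = 3.00 s
v² = v₀² + 2aΔx → Δx = (4² − 5.50²)/(2·-0.5) = 14.2 m

Phase 2 (constant speed): v₀ = 4.00 m/s, a = 0 m/s².
Constant speed: t = d/v = 52/4.00 = 13.0 s

Phase 3 (decelerating): v₀ = 4.00 m/s, a = -0.9 m/s².
v = v₀ + at = 4.00 + (-0.9)(3.5) = 0.850 m/s
Δx = v₀t + ½at² = 4.00·3.5 + 0.5·-0.9·3.5² = 8.49 m
Speed at end of phase 3 = 0.850 m/s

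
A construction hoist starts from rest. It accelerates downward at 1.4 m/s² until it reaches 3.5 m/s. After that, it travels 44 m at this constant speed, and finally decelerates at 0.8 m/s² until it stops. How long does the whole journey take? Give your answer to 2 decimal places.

Phase 1 (accelerating): v₀ = 0 m/s, a = 1.4 m/s².
v = v₀ + at → t = (3.5 − 0) / 1.4 = 2.50 s
v² = v₀² + 2aΔx → Δx = (3.5² − 0²)/(2·1.4) = 4.38 m

Phase 2 (constant speed): v₀ = 3.50 m/s, a = 0 m/s².
Constant speed: t = d/v = 44/3.50 = 12.6 s

Phase 3 (decelerating): v₀ = 3.50 m/s, a = -0.8 m/s².
v = v₀ + at → t = (0 − 3.50) / -0.8 = 4.38 s
v² = v₀² + 2aΔx → Δx = (0² − 3.50²)/(2·-0.8) = 7.66 m
Total time = 2.50 + 12.6 + 4.38 = 19.4 s

19.45 s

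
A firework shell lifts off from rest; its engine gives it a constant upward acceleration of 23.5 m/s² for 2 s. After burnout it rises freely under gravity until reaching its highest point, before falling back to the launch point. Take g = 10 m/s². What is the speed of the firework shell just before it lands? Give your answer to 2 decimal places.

56.12 m/s

Phase 1 (powered ascent): v₀ = 0 m/s, a = 23.5 m/s².
v = v₀ + at = 0 + (23.5)(2) = 47.0 m/s
Δx = v₀t + ½at² = 0·2 + 0.5·23.5·2² = 47.0 m

Phase 2 (coasting upward): v₀ = 47.0 m/s, a = -10 m/s².
v = v₀ + at → t = (0 − 47.0) / -10 = 4.70 s
v² = v₀² + 2aΔx → Δx = (0² − 47.0²)/(2·-10) = 110 m

Phase 3 (free fall): v₀ = 0 m/s, a = -10 m/s².
Falls 157 m from rest: t = √(2·157/10) = 5.61 s; v = g·t = 56.1 m/s.
Impact speed = 56.1 m/s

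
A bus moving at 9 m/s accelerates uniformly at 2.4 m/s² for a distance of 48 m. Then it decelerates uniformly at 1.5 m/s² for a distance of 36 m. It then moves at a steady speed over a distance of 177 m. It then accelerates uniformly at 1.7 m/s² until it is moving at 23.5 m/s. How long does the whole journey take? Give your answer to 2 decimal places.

Phase 1 (accelerating): v₀ = 9.00 m/s, a = 2.4 m/s².
v² = v₀² + 2aΔx = 9.00² + 2·2.4·48 = 311 → v = 17.6 m/s
t = (v − v₀)/a = (17.6 − 9.00)/2.4 = 3.60 s

Phase 2 (decelerating): v₀ = 17.6 m/s, a = -1.5 m/s².
v² = v₀² + 2aΔx = 17.6² + 2·-1.5·36 = 203 → v = 14.3 m/s
t = (v − v₀)/a = (14.3 − 17.6)/-1.5 = 2.26 s

Phase 3 (constant speed): v₀ = 14.3 m/s, a = 0 m/s².
Constant speed: t = d/v = 177/14.3 = 12.4 s

Phase 4 (accelerating): v₀ = 14.3 m/s, a = 1.7 m/s².
v = v₀ + at → t = (23.5 − 14.3) / 1.7 = 5.43 s
v² = v₀² + 2aΔx → Δx = (23.5² − 14.3²)/(2·1.7) = 103 m
Total time = 3.60 + 2.26 + 12.4 + 5.43 = 23.7 s

23.70 s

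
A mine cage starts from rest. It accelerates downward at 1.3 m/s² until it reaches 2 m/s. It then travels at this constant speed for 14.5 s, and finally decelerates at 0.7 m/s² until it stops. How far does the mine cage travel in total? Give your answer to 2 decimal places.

33.40 m

Phase 1 (accelerating): v₀ = 0 m/s, a = 1.3 m/s².
v = v₀ + at → t = (2 − 0) / 1.3 = 1.54 s
v² = v₀² + 2aΔx → Δx = (2² − 0²)/(2·1.3) = 1.54 m

Phase 2 (constant speed): v₀ = 2.00 m/s, a = 0 m/s².
v = v₀ + at = 2.00 + (0)(14.5) = 2.00 m/s
Δx = v₀t + ½at² = 2.00·14.5 + 0.5·0·14.5² = 29.0 m

Phase 3 (decelerating): v₀ = 2.00 m/s, a = -0.7 m/s².
v = v₀ + at → t = (0 − 2.00) / -0.7 = 2.86 s
v² = v₀² + 2aΔx → Δx = (0² − 2.00²)/(2·-0.7) = 2.86 m
Total distance = 1.54 + 29.0 + 2.86 = 33.4 m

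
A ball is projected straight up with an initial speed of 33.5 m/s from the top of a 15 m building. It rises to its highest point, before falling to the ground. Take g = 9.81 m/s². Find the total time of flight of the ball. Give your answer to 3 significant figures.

Phase 1 (rising): v₀ = 33.5 m/s, a = -9.81 m/s².
v = v₀ + at → t = (0 − 33.5) / -9.81 = 3.41 s
v² = v₀² + 2aΔx → Δx = (0² − 33.5²)/(2·-9.81) = 57.2 m

Phase 2 (falling): v₀ = 0 m/s, a = -9.81 m/s².
Falls 72.2 m from rest: t = √(2·72.2/9.81) = 3.84 s; v = g·t = 37.6 m/s.
Total time = 3.41 + 3.84 = 7.25 s

7.25 s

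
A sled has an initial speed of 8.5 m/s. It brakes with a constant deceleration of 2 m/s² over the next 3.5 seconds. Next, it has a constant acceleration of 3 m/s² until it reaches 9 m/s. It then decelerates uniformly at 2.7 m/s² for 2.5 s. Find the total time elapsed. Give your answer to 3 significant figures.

8.50 s

Phase 1 (decelerating): v₀ = 8.50 m/s, a = -2 m/s².
v = v₀ + at = 8.50 + (-2)(3.5) = 1.50 m/s
Δx = v₀t + ½at² = 8.50·3.5 + 0.5·-2·3.5² = 17.5 m

Phase 2 (accelerating): v₀ = 1.50 m/s, a = 3 m/s².
v = v₀ + at → t = (9 − 1.50) / 3 = 2.50 s
v² = v₀² + 2aΔx → Δx = (9² − 1.50²)/(2·3) = 13.1 m

Phase 3 (decelerating): v₀ = 9.00 m/s, a = -2.7 m/s².
v = v₀ + at = 9.00 + (-2.7)(2.5) = 2.25 m/s
Δx = v₀t + ½at² = 9.00·2.5 + 0.5·-2.7·2.5² = 14.1 m
Total time = 3.50 + 2.50 + 2.50 = 8.50 s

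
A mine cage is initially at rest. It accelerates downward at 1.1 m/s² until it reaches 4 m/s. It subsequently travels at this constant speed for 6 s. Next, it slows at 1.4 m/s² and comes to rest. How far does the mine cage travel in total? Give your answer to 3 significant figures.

37.0 m

Phase 1 (accelerating): v₀ = 0 m/s, a = 1.1 m/s².
v = v₀ + at → t = (4 − 0) / 1.1 = 3.64 s
v² = v₀² + 2aΔx → Δx = (4² − 0²)/(2·1.1) = 7.27 m

Phase 2 (constant speed): v₀ = 4.00 m/s, a = 0 m/s².
v = v₀ + at = 4.00 + (0)(6) = 4.00 m/s
Δx = v₀t + ½at² = 4.00·6 + 0.5·0·6² = 24.0 m

Phase 3 (decelerating): v₀ = 4.00 m/s, a = -1.4 m/s².
v = v₀ + at → t = (0 − 4.00) / -1.4 = 2.86 s
v² = v₀² + 2aΔx → Δx = (0² − 4.00²)/(2·-1.4) = 5.71 m
Total distance = 7.27 + 24.0 + 5.71 = 37.0 m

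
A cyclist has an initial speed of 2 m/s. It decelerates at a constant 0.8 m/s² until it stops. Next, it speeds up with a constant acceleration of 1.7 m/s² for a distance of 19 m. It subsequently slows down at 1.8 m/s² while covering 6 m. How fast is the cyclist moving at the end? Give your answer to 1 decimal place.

Phase 1 (decelerating): v₀ = 2.00 m/s, a = -0.8 m/s².
v = v₀ + at → t = (0 − 2.00) / -0.8 = 2.50 s
v² = v₀² + 2aΔx → Δx = (0² − 2.00²)/(2·-0.8) = 2.50 m

Phase 2 (accelerating): v₀ = 0 m/s, a = 1.7 m/s².
v² = v₀² + 2aΔx = 0² + 2·1.7·19 = 64.6 → v = 8.04 m/s
t = (v − v₀)/a = (8.04 − 0)/1.7 = 4.73 s

Phase 3 (decelerating): v₀ = 8.04 m/s, a = -1.8 m/s².
v² = v₀² + 2aΔx = 8.04² + 2·-1.8·6 = 43.0 → v = 6.56 m/s
t = (v − v₀)/a = (6.56 − 8.04)/-1.8 = 0.822 s
Final speed = 6.56 m/s

6.6 m/s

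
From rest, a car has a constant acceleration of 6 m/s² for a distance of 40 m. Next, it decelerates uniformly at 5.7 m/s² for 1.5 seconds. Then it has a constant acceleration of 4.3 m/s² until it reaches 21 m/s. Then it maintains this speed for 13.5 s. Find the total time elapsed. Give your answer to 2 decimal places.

Phase 1 (accelerating): v₀ = 0 m/s, a = 6 m/s².
v² = v₀² + 2aΔx = 0² + 2·6·40 = 480 → v = 21.9 m/s
t = (v − v₀)/a = (21.9 − 0)/6 = 3.65 s

Phase 2 (decelerating): v₀ = 21.9 m/s, a = -5.7 m/s².
v = v₀ + at = 21.9 + (-5.7)(1.5) = 13.4 m/s
Δx = v₀t + ½at² = 21.9·1.5 + 0.5·-5.7·1.5² = 26.5 m

Phase 3 (accelerating): v₀ = 13.4 m/s, a = 4.3 m/s².
v = v₀ + at → t = (21 − 13.4) / 4.3 = 1.78 s
v² = v₀² + 2aΔx → Δx = (21² − 13.4²)/(2·4.3) = 30.5 m

Phase 4 (constant speed): v₀ = 21.0 m/s, a = 0 m/s².
v = v₀ + at = 21.0 + (0)(13.5) = 21.0 m/s
Δx = v₀t + ½at² = 21.0·13.5 + 0.5·0·13.5² = 284 m
Total time = 3.65 + 1.50 + 1.78 + 13.5 = 20.4 s

20.43 s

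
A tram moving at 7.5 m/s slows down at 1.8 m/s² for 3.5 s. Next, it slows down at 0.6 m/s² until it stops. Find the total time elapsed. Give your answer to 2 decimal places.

5.50 s

Phase 1 (decelerating): v₀ = 7.50 m/s, a = -1.8 m/s².
v = v₀ + at = 7.50 + (-1.8)(3.5) = 1.20 m/s
Δx = v₀t + ½at² = 7.50·3.5 + 0.5·-1.8·3.5² = 15.2 m

Phase 2 (decelerating): v₀ = 1.20 m/s, a = -0.6 m/s².
v = v₀ + at → t = (0 − 1.20) / -0.6 = 2.00 s
v² = v₀² + 2aΔx → Δx = (0² − 1.20²)/(2·-0.6) = 1.20 m
Total time = 3.50 + 2.00 = 5.50 s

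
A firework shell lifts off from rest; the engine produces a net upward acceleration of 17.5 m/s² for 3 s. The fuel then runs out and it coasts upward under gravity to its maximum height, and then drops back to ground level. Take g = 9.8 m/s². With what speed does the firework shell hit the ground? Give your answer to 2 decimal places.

Phase 1 (powered ascent): v₀ = 0 m/s, a = 17.5 m/s².
v = v₀ + at = 0 + (17.5)(3) = 52.5 m/s
Δx = v₀t + ½at² = 0·3 + 0.5·17.5·3² = 78.8 m

Phase 2 (coasting upward): v₀ = 52.5 m/s, a = -9.8 m/s².
v = v₀ + at → t = (0 − 52.5) / -9.8 = 5.36 s
v² = v₀² + 2aΔx → Δx = (0² − 52.5²)/(2·-9.8) = 141 m

Phase 3 (free fall): v₀ = 0 m/s, a = -9.8 m/s².
Falls 219 m from rest: t = √(2·219/9.8) = 6.69 s; v = g·t = 65.6 m/s.
Impact speed = 65.6 m/s

65.57 m/s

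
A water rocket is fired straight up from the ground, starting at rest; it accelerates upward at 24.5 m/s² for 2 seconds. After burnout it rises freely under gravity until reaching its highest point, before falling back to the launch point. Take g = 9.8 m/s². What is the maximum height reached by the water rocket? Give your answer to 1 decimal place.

Phase 1 (powered ascent): v₀ = 0 m/s, a = 24.5 m/s².
v = v₀ + at = 0 + (24.5)(2) = 49.0 m/s
Δx = v₀t + ½at² = 0·2 + 0.5·24.5·2² = 49.0 m

Phase 2 (coasting upward): v₀ = 49.0 m/s, a = -9.8 m/s².
v = v₀ + at → t = (0 − 49.0) / -9.8 = 5.00 s
v² = v₀² + 2aΔx → Δx = (0² − 49.0²)/(2·-9.8) = 122 m
Maximum height = 49.0 + 122 = 172 m

171.5 m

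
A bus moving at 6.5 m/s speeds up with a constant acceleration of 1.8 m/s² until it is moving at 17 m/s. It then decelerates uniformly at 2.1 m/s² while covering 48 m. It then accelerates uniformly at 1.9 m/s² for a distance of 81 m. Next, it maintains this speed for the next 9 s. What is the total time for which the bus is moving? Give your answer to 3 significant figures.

24.0 s

Phase 1 (accelerating): v₀ = 6.50 m/s, a = 1.8 m/s².
v = v₀ + at → t = (17 − 6.50) / 1.8 = 5.83 s
v² = v₀² + 2aΔx → Δx = (17² − 6.50²)/(2·1.8) = 68.5 m

Phase 2 (decelerating): v₀ = 17.0 m/s, a = -2.1 m/s².
v² = v₀² + 2aΔx = 17.0² + 2·-2.1·48 = 87.4 → v = 9.35 m/s
t = (v − v₀)/a = (9.35 − 17.0)/-2.1 = 3.64 s

Phase 3 (accelerating): v₀ = 9.35 m/s, a = 1.9 m/s².
v² = v₀² + 2aΔx = 9.35² + 2·1.9·81 = 395 → v = 19.9 m/s
t = (v − v₀)/a = (19.9 − 9.35)/1.9 = 5.54 s

Phase 4 (constant speed): v₀ = 19.9 m/s, a = 0 m/s².
v = v₀ + at = 19.9 + (0)(9) = 19.9 m/s
Δx = v₀t + ½at² = 19.9·9 + 0.5·0·9² = 179 m
Total time = 5.83 + 3.64 + 5.54 + 9.00 = 24.0 s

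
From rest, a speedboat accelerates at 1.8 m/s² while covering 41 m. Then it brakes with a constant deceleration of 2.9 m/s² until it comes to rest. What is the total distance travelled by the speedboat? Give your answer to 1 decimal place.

66.4 m

Phase 1 (accelerating): v₀ = 0 m/s, a = 1.8 m/s².
v² = v₀² + 2aΔx = 0² + 2·1.8·41 = 148 → v = 12.1 m/s
t = (v − v₀)/a = (12.1 − 0)/1.8 = 6.75 s

Phase 2 (decelerating): v₀ = 12.1 m/s, a = -2.9 m/s².
v = v₀ + at → t = (0 − 12.1) / -2.9 = 4.19 s
v² = v₀² + 2aΔx → Δx = (0² − 12.1²)/(2·-2.9) = 25.4 m
Total distance = 41.0 + 25.4 = 66.4 m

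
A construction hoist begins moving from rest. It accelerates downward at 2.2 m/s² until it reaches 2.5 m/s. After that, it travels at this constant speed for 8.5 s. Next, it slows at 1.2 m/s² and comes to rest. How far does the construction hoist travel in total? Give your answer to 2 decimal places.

Phase 1 (accelerating): v₀ = 0 m/s, a = 2.2 m/s².
v = v₀ + at → t = (2.5 − 0) / 2.2 = 1.14 s
v² = v₀² + 2aΔx → Δx = (2.5² − 0²)/(2·2.2) = 1.42 m

Phase 2 (constant speed): v₀ = 2.50 m/s, a = 0 m/s².
v = v₀ + at = 2.50 + (0)(8.5) = 2.50 m/s
Δx = v₀t + ½at² = 2.50·8.5 + 0.5·0·8.5² = 21.2 m

Phase 3 (decelerating): v₀ = 2.50 m/s, a = -1.2 m/s².
v = v₀ + at → t = (0 − 2.50) / -1.2 = 2.08 s
v² = v₀² + 2aΔx → Δx = (0² − 2.50²)/(2·-1.2) = 2.60 m
Total distance = 1.42 + 21.2 + 2.60 = 25.3 m

25.27 m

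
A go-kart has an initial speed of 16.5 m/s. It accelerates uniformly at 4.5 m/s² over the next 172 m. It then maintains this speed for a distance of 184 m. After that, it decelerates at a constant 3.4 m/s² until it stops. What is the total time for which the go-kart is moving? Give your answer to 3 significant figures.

22.7 s

Phase 1 (accelerating): v₀ = 16.5 m/s, a = 4.5 m/s².
v² = v₀² + 2aΔx = 16.5² + 2·4.5·172 = 1820 → v = 42.7 m/s
t = (v − v₀)/a = (42.7 − 16.5)/4.5 = 5.81 s

Phase 2 (constant speed): v₀ = 42.7 m/s, a = 0 m/s².
Constant speed: t = d/v = 184/42.7 = 4.31 s

Phase 3 (decelerating): v₀ = 42.7 m/s, a = -3.4 m/s².
v = v₀ + at → t = (0 − 42.7) / -3.4 = 12.5 s
v² = v₀² + 2aΔx → Δx = (0² − 42.7²)/(2·-3.4) = 268 m
Total time = 5.81 + 4.31 + 12.5 = 22.7 s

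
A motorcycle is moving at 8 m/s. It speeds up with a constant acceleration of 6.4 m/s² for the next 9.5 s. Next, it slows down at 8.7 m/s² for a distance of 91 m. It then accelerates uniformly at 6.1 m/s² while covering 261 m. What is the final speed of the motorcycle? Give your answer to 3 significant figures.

Phase 1 (accelerating): v₀ = 8.00 m/s, a = 6.4 m/s².
v = v₀ + at = 8.00 + (6.4)(9.5) = 68.8 m/s
Δx = v₀t + ½at² = 8.00·9.5 + 0.5·6.4·9.5² = 365 m

Phase 2 (decelerating): v₀ = 68.8 m/s, a = -8.7 m/s².
v² = v₀² + 2aΔx = 68.8² + 2·-8.7·91 = 3150 → v = 56.1 m/s
t = (v − v₀)/a = (56.1 − 68.8)/-8.7 = 1.46 s

Phase 3 (accelerating): v₀ = 56.1 m/s, a = 6.1 m/s².
v² = v₀² + 2aΔx = 56.1² + 2·6.1·261 = 6330 → v = 79.6 m/s
t = (v − v₀)/a = (79.6 − 56.1)/6.1 = 3.85 s
Final speed = 79.6 m/s

79.6 m/s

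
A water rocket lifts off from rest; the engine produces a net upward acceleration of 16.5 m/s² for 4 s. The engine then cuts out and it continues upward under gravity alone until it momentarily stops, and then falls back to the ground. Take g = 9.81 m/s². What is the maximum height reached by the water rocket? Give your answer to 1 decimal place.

354.0 m

Phase 1 (powered ascent): v₀ = 0 m/s, a = 16.5 m/s².
v = v₀ + at = 0 + (16.5)(4) = 66.0 m/s
Δx = v₀t + ½at² = 0·4 + 0.5·16.5·4² = 132 m

Phase 2 (coasting upward): v₀ = 66.0 m/s, a = -9.81 m/s².
v = v₀ + at → t = (0 − 66.0) / -9.81 = 6.73 s
v² = v₀² + 2aΔx → Δx = (0² − 66.0²)/(2·-9.81) = 222 m
Maximum height = 132 + 222 = 354 m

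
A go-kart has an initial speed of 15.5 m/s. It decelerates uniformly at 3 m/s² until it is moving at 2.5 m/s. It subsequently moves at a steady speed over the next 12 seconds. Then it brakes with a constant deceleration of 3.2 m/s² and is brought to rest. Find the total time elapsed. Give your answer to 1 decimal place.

Phase 1 (decelerating): v₀ = 15.5 m/s, a = -3 m/s².
v = v₀ + at → t = (2.5 − 15.5) / -3 = 4.33 s
v² = v₀² + 2aΔx → Δx = (2.5² − 15.5²)/(2·-3) = 39.0 m

Phase 2 (constant speed): v₀ = 2.50 m/s, a = 0 m/s².
v = v₀ + at = 2.50 + (0)(12) = 2.50 m/s
Δx = v₀t + ½at² = 2.50·12 + 0.5·0·12² = 30.0 m

Phase 3 (decelerating): v₀ = 2.50 m/s, a = -3.2 m/s².
v = v₀ + at → t = (0 − 2.50) / -3.2 = 0.781 s
v² = v₀² + 2aΔx → Δx = (0² − 2.50²)/(2·-3.2) = 0.977 m
Total time = 4.33 + 12.0 + 0.781 = 17.1 s

17.1 s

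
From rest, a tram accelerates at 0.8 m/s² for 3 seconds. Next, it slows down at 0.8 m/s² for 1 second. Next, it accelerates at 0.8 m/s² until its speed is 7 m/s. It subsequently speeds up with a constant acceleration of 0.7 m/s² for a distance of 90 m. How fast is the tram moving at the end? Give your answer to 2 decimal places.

13.23 m/s

Phase 1 (accelerating): v₀ = 0 m/s, a = 0.8 m/s².
v = v₀ + at = 0 + (0.8)(3) = 2.40 m/s
Δx = v₀t + ½at² = 0·3 + 0.5·0.8·3² = 3.60 m

Phase 2 (decelerating): v₀ = 2.40 m/s, a = -0.8 m/s².
v = v₀ + at = 2.40 + (-0.8)(1) = 1.60 m/s
Δx = v₀t + ½at² = 2.40·1 + 0.5·-0.8·1² = 2.00 m

Phase 3 (accelerating): v₀ = 1.60 m/s, a = 0.8 m/s².
v = v₀ + at → t = (7 − 1.60) / 0.8 = 6.75 s
v² = v₀² + 2aΔx → Δx = (7² − 1.60²)/(2·0.8) = 29.0 m

Phase 4 (accelerating): v₀ = 7.00 m/s, a = 0.7 m/s².
v² = v₀² + 2aΔx = 7.00² + 2·0.7·90 = 175 → v = 13.2 m/s
t = (v − v₀)/a = (13.2 − 7.00)/0.7 = 8.90 s
Final speed = 13.2 m/s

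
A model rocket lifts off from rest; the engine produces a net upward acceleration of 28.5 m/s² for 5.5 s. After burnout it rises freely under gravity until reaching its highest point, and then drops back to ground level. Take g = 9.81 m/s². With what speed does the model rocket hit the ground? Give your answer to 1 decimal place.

Phase 1 (powered ascent): v₀ = 0 m/s, a = 28.5 m/s².
v = v₀ + at = 0 + (28.5)(5.5) = 157 m/s
Δx = v₀t + ½at² = 0·5.5 + 0.5·28.5·5.5² = 431 m

Phase 2 (coasting upward): v₀ = 157 m/s, a = -9.81 m/s².
v = v₀ + at → t = (0 − 157) / -9.81 = 16.0 s
v² = v₀² + 2aΔx → Δx = (0² − 157²)/(2·-9.81) = 1250 m

Phase 3 (free fall): v₀ = 0 m/s, a = -9.81 m/s².
Falls 1680 m from rest: t = √(2·1680/9.81) = 18.5 s; v = g·t = 182 m/s.
Impact speed = 182 m/s

181.7 m/s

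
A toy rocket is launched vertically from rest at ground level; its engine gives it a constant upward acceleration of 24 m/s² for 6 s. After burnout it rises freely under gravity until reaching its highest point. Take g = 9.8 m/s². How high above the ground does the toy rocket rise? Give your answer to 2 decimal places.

1489.96 m

Phase 1 (powered ascent): v₀ = 0 m/s, a = 24 m/s².
v = v₀ + at = 0 + (24)(6) = 144 m/s
Δx = v₀t + ½at² = 0·6 + 0.5·24·6² = 432 m

Phase 2 (coasting upward): v₀ = 144 m/s, a = -9.8 m/s².
v = v₀ + at → t = (0 − 144) / -9.8 = 14.7 s
v² = v₀² + 2aΔx → Δx = (0² − 144²)/(2·-9.8) = 1060 m
Maximum height = 432 + 1060 = 1490 m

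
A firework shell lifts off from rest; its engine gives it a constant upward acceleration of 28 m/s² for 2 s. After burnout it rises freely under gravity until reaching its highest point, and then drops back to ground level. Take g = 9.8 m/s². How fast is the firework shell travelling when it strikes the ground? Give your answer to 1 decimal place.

Phase 1 (powered ascent): v₀ = 0 m/s, a = 28 m/s².
v = v₀ + at = 0 + (28)(2) = 56.0 m/s
Δx = v₀t + ½at² = 0·2 + 0.5·28·2² = 56.0 m

Phase 2 (coasting upward): v₀ = 56.0 m/s, a = -9.8 m/s².
v = v₀ + at → t = (0 − 56.0) / -9.8 = 5.71 s
v² = v₀² + 2aΔx → Δx = (0² − 56.0²)/(2·-9.8) = 160 m

Phase 3 (free fall): v₀ = 0 m/s, a = -9.8 m/s².
Falls 216 m from rest: t = √(2·216/9.8) = 6.64 s; v = g·t = 65.1 m/s.
Impact speed = 65.1 m/s

65.1 m/s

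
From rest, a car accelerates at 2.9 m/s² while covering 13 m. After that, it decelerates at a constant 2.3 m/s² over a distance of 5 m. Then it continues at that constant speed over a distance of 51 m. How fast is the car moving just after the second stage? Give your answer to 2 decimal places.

Phase 1 (accelerating): v₀ = 0 m/s, a = 2.9 m/s².
v² = v₀² + 2aΔx = 0² + 2·2.9·13 = 75.4 → v = 8.68 m/s
t = (v − v₀)/a = (8.68 − 0)/2.9 = 2.99 s

Phase 2 (decelerating): v₀ = 8.68 m/s, a = -2.3 m/s².
v² = v₀² + 2aΔx = 8.68² + 2·-2.3·5 = 52.4 → v = 7.24 m/s
t = (v − v₀)/a = (7.24 − 8.68)/-2.3 = 0.628 s
Speed at end of phase 2 = 7.24 m/s

7.24 m/s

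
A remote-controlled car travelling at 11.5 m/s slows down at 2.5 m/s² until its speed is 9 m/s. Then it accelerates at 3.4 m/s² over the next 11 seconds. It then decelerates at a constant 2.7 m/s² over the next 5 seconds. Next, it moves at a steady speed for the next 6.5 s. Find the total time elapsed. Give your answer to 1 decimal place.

23.5 s

Phase 1 (decelerating): v₀ = 11.5 m/s, a = -2.5 m/s².
v = v₀ + at → t = (9 − 11.5) / -2.5 = 1.00 s
v² = v₀² + 2aΔx → Δx = (9² − 11.5²)/(2·-2.5) = 10.2 m

Phase 2 (accelerating): v₀ = 9.00 m/s, a = 3.4 m/s².
v = v₀ + at = 9.00 + (3.4)(11) = 46.4 m/s
Δx = v₀t + ½at² = 9.00·11 + 0.5·3.4·11² = 305 m

Phase 3 (decelerating): v₀ = 46.4 m/s, a = -2.7 m/s².
v = v₀ + at = 46.4 + (-2.7)(5) = 32.9 m/s
Δx = v₀t + ½at² = 46.4·5 + 0.5·-2.7·5² = 198 m

Phase 4 (constant speed): v₀ = 32.9 m/s, a = 0 m/s².
v = v₀ + at = 32.9 + (0)(6.5) = 32.9 m/s
Δx = v₀t + ½at² = 32.9·6.5 + 0.5·0·6.5² = 214 m
Total time = 1.00 + 11.0 + 5.00 + 6.50 = 23.5 s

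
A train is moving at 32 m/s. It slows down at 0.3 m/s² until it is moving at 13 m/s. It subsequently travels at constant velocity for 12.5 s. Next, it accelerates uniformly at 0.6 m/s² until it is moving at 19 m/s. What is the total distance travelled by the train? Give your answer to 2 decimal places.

Phase 1 (decelerating): v₀ = 32.0 m/s, a = -0.3 m/s².
v = v₀ + at → t = (13 − 32.0) / -0.3 = 63.3 s
v² = v₀² + 2aΔx → Δx = (13² − 32.0²)/(2·-0.3) = 1420 m

Phase 2 (constant speed): v₀ = 13.0 m/s, a = 0 m/s².
v = v₀ + at = 13.0 + (0)(12.5) = 13.0 m/s
Δx = v₀t + ½at² = 13.0·12.5 + 0.5·0·12.5² = 162 m

Phase 3 (accelerating): v₀ = 13.0 m/s, a = 0.6 m/s².
v = v₀ + at → t = (19 − 13.0) / 0.6 = 10.0 s
v² = v₀² + 2aΔx → Δx = (19² − 13.0²)/(2·0.6) = 160 m
Total distance = 1420 + 162 + 160 = 1750 m

1747.50 m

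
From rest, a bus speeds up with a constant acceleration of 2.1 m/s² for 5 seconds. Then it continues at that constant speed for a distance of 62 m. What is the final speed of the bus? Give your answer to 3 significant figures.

Phase 1 (accelerating): v₀ = 0 m/s, a = 2.1 m/s².
v = v₀ + at = 0 + (2.1)(5) = 10.5 m/s
Δx = v₀t + ½at² = 0·5 + 0.5·2.1·5² = 26.2 m

Phase 2 (constant speed): v₀ = 10.5 m/s, a = 0 m/s².
Constant speed: t = d/v = 62/10.5 = 5.90 s
Final speed = 10.5 m/s

10.5 m/s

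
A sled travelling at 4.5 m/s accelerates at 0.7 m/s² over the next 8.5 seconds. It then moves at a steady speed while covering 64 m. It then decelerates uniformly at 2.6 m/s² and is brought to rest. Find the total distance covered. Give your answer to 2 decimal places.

Phase 1 (accelerating): v₀ = 4.50 m/s, a = 0.7 m/s².
v = v₀ + at = 4.50 + (0.7)(8.5) = 10.4 m/s
Δx = v₀t + ½at² = 4.50·8.5 + 0.5·0.7·8.5² = 63.5 m

Phase 2 (constant speed): v₀ = 10.4 m/s, a = 0 m/s².
Constant speed: t = d/v = 64/10.4 = 6.12 s

Phase 3 (decelerating): v₀ = 10.4 m/s, a = -2.6 m/s².
v = v₀ + at → t = (0 − 10.4) / -2.6 = 4.02 s
v² = v₀² + 2aΔx → Δx = (0² − 10.4²)/(2·-2.6) = 21.0 m
Total distance = 63.5 + 64.0 + 21.0 = 149 m

148.54 m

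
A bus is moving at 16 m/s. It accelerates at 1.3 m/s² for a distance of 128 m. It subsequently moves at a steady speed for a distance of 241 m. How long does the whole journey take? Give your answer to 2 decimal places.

Phase 1 (accelerating): v₀ = 16.0 m/s, a = 1.3 m/s².
v² = v₀² + 2aΔx = 16.0² + 2·1.3·128 = 589 → v = 24.3 m/s
t = (v − v₀)/a = (24.3 − 16.0)/1.3 = 6.36 s

Phase 2 (constant speed): v₀ = 24.3 m/s, a = 0 m/s².
Constant speed: t = d/v = 241/24.3 = 9.93 s
Total time = 6.36 + 9.93 = 16.3 s

16.29 s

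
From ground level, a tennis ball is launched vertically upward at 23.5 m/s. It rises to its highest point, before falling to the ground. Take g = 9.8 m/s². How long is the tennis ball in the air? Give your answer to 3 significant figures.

4.80 s

Phase 1 (rising): v₀ = 23.5 m/s, a = -9.8 m/s².
v = v₀ + at → t = (0 − 23.5) / -9.8 = 2.40 s
v² = v₀² + 2aΔx → Δx = (0² − 23.5²)/(2·-9.8) = 28.2 m

Phase 2 (falling): v₀ = 0 m/s, a = -9.8 m/s².
Falls 28.2 m from rest: t = √(2·28.2/9.8) = 2.40 s; v = g·t = 23.5 m/s.
Total time = 2.40 + 2.40 = 4.80 s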